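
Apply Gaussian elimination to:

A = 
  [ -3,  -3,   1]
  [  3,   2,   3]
Row operations:
R2 → R2 + (1)·R1

Resulting echelon form:
REF = 
  [ -3,  -3,   1]
  [  0,  -1,   4]

Rank = 2 (number of non-zero pivot rows).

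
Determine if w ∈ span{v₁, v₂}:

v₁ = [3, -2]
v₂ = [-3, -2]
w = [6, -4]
Yes

Form the augmented matrix and row-reduce:
[v₁|v₂|w] = 
  [  3,  -3,   6]
  [ -2,  -2,  -4]
R2 → R2 + (2/3)·R1
REF = 
  [  3,  -3,   6]
  [  0,  -4,   0]

No row of the form [0 0 | nonzero], so the system is consistent. Back-substitution gives c₁ = 2, c₂ = 0: w = (2)·v₁ + (0)·v₂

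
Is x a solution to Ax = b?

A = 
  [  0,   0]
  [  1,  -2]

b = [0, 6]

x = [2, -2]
Yes

Ax = [0, 6] = b ✓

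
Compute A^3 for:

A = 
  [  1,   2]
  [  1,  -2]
A^3 = 
  [  1,  10]
  [  5, -14]

A² = A·A:
A²[1,1] = (1)(1) + (2)(1) = 3
A²[1,2] = (1)(2) + (2)(-2) = -2
A²[2,1] = (1)(1) + (-2)(1) = -1
A²[2,2] = (1)(2) + (-2)(-2) = 6
A² = 
  [  3,  -2]
  [ -1,   6]

A^3 = A^2·A:
A^3[1,1] = (3)(1) + (-2)(1) = 1
A^3[1,2] = (3)(2) + (-2)(-2) = 10
A^3[2,1] = (-1)(1) + (6)(1) = 5
A^3[2,2] = (-1)(2) + (6)(-2) = -14
A^3 = 
  [  1,  10]
  [  5, -14]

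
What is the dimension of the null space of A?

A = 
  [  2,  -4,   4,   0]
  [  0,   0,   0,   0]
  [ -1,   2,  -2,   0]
nullity(A) = 3

Row reduce:
R3 → R3 + (1/2)·R1
REF = 
  [  2,  -4,   4,   0]
  [  0,   0,   0,   0]
  [  0,   0,   0,   0]
Pivot columns: 1 → 1 pivot.
rank(A) = 1, so nullity(A) = 4 - 1 = 3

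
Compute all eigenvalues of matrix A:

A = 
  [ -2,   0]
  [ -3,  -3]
tr(A) = -5, det(A) = 6
Characteristic polynomial: λ² - tr(A)λ + det(A) = λ² + 5λ + 6
λ² + 5λ + 6 = (λ + 3)(λ + 2)

λ = -2, -3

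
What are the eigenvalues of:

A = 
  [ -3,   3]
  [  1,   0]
tr(A) = -3, det(A) = -3
Characteristic polynomial: λ² - tr(A)λ + det(A) = λ² + 3λ - 3
λ² + 3λ - 3 = 0  ⇒  λ = (-3 ± √((3)² - 4·(-3)))/2 = (-3 ± √(21))/2
  = (-3 + √21)/2,  (-3 - √21)/2

λ = (-3 + √21)/2, (-3 - √21)/2  (≈ 0.7913, -3.791)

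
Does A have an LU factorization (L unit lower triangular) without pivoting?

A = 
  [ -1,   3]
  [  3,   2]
Yes.
A[1,1] = -1 ≠ 0, so Gaussian elimination proceeds without a row swap: multiplier ℓ₂₁ = (3)/(-1) = -3, and U[2,2] = 2 - (-3)(3) = 11.
L = 
  [  1,   0]
  [ -3,   1]
U = 
  [ -1,   3]
  [  0,  11]
Check row 2 of LU: [(-3)(-1), (-3)(3) + 11] = [3, 2] = row 2 of A ✓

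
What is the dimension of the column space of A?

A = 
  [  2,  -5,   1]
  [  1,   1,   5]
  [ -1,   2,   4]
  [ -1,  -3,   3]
dim(Col(A)) = 3

Row reduce:
R2 → R2 - (1/2)·R1
R3 → R3 + (1/2)·R1
R4 → R4 + (1/2)·R1
R3 → R3 + (1/7)·R2
R4 → R4 + (11/7)·R2
R4 → R4 - (37/18)·R3
REF = 
  [   2,   -5,    1]
  [   0,  7/2,  9/2]
  [   0,    0, 36/7]
  [   0,    0,    0]
Pivot columns: 1, 2, 3 → 3 pivots.
dim(Col(A)) = number of pivot columns = 3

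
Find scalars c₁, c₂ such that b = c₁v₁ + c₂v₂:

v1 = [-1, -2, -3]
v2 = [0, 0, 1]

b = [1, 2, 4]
c1 = -1, c2 = 1

b = -1·v1 + 1·v2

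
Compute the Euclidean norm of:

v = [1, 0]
1

||v||₂ = √((1)² + (0)²) = √1 = 1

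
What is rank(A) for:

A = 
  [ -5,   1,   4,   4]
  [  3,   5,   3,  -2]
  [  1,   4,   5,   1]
Row reduce:
R2 → R2 + (3/5)·R1
R3 → R3 + (1/5)·R1
R3 → R3 - (3/4)·R2
REF = 
  [  -5,    1,    4,    4]
  [   0, 28/5, 27/5,  2/5]
  [   0,    0,  7/4,  3/2]
Pivot columns: 1, 2, 3 → 3 pivots.

rank(A) = 3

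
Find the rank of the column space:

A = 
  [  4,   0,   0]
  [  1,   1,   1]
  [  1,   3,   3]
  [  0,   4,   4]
dim(Col(A)) = 2

Row reduce:
R2 → R2 - (1/4)·R1
R3 → R3 - (1/4)·R1
R3 → R3 - (3)·R2
R4 → R4 - (4)·R2
REF = 
  [  4,   0,   0]
  [  0,   1,   1]
  [  0,   0,   0]
  [  0,   0,   0]
Pivot columns: 1, 2 → 2 pivots.
dim(Col(A)) = number of pivot columns = 2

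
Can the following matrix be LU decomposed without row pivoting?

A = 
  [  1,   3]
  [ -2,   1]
Yes.
A[1,1] = 1 ≠ 0, so Gaussian elimination proceeds without a row swap: multiplier ℓ₂₁ = (-2)/(1) = -2, and U[2,2] = 1 - (-2)(3) = 7.
L = 
  [  1,   0]
  [ -2,   1]
U = 
  [  1,   3]
  [  0,   7]
Check row 2 of LU: [(-2)(1), (-2)(3) + 7] = [-2, 1] = row 2 of A ✓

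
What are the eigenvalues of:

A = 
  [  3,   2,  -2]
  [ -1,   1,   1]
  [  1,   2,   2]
Characteristic polynomial: det(λI - A) = λ³ - 6λ² + 13λ - 12
Testing integer divisors of the constant term: p(3) = 0, so (λ - 3) is a factor:
p(λ) = (λ - 3)(λ² - 3λ + 4)
λ² - 3λ + 4 = 0  ⇒  λ = (3 ± √((-3)² - 4·(4)))/2 = (3 ± √(-7))/2
  = (3 + i√7)/2,  (3 - i√7)/2

λ = 3, (3 + i√7)/2, (3 - i√7)/2  (≈ 3, 1.5 + 1.323i, 1.5 - 1.323i)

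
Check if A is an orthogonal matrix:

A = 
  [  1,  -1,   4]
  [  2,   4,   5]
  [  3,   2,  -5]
No

AᵀA = 
  [ 14,  13,  -1]
  [ 13,  21,   6]
  [ -1,   6,  66]
≠ I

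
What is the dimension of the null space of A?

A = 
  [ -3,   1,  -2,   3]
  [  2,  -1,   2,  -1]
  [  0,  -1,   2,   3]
nullity(A) = 2

Row reduce:
R2 → R2 + (2/3)·R1
R3 → R3 - (3)·R2
REF = 
  [  -3,    1,   -2,    3]
  [   0, -1/3,  2/3,    1]
  [   0,    0,    0,    0]
Pivot columns: 1, 2 → 2 pivots.
rank(A) = 2, so nullity(A) = 4 - 2 = 2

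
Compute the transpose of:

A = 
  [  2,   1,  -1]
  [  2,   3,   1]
Aᵀ = 
  [  2,   2]
  [  1,   3]
  [ -1,   1]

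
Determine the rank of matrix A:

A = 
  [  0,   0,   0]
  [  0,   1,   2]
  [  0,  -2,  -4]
Row reduce:
Swap R1 ↔ R2
R3 → R3 + (2)·R1
REF = 
  [  0,   1,   2]
  [  0,   0,   0]
  [  0,   0,   0]
Pivot columns: 2 → 1 pivot.

rank(A) = 1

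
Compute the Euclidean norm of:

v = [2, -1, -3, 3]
4.796

||v||₂ = √((2)² + (-1)² + (-3)² + (3)²) = √23 = 4.796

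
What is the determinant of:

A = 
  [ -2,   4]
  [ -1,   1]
2

For a 2×2 matrix, det = ad - bc = (-2)(1) - (4)(-1) = 2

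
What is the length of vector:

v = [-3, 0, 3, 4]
5.831

||v||₂ = √((-3)² + (0)² + (3)² + (4)²) = √34 = 5.831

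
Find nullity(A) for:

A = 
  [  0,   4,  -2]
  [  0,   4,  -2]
nullity(A) = 2

Row reduce:
R2 → R2 - (1)·R1
REF = 
  [  0,   4,  -2]
  [  0,   0,   0]
Pivot columns: 2 → 1 pivot.
rank(A) = 1, so nullity(A) = 3 - 1 = 2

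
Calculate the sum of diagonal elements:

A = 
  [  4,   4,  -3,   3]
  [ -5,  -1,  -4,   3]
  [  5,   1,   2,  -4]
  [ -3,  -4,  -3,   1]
6

tr(A) = 4 + -1 + 2 + 1 = 6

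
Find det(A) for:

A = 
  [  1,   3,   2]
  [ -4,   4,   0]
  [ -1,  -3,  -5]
-48

Cofactor expansion along row 1:
det(A) = (1)·((4)(-5) - (0)(-3)) - (3)·((-4)(-5) - (0)(-1)) + (2)·((-4)(-3) - (4)(-1))
  = (1)(-20) - (3)(20) + (2)(16)
  = -48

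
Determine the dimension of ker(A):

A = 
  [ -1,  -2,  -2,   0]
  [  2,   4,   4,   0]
nullity(A) = 3

Row reduce:
R2 → R2 + (2)·R1
REF = 
  [ -1,  -2,  -2,   0]
  [  0,   0,   0,   0]
Pivot columns: 1 → 1 pivot.
rank(A) = 1, so nullity(A) = 4 - 1 = 3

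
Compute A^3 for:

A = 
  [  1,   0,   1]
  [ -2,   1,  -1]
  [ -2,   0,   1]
A^3 = 
  [ -5,   0,   1]
  [  4,   1,  -7]
  [ -2,   0,  -5]

A² = A·A:
A²[1,1] = (1)(1) + (0)(-2) + (1)(-2) = -1
A²[1,2] = (1)(0) + (0)(1) + (1)(0) = 0
A²[1,3] = (1)(1) + (0)(-1) + (1)(1) = 2
A²[2,1] = (-2)(1) + (1)(-2) + (-1)(-2) = -2
A²[2,2] = (-2)(0) + (1)(1) + (-1)(0) = 1
A²[2,3] = (-2)(1) + (1)(-1) + (-1)(1) = -4
A²[3,1] = (-2)(1) + (0)(-2) + (1)(-2) = -4
A²[3,2] = (-2)(0) + (0)(1) + (1)(0) = 0
A²[3,3] = (-2)(1) + (0)(-1) + (1)(1) = -1
A² = 
  [ -1,   0,   2]
  [ -2,   1,  -4]
  [ -4,   0,  -1]

A^3 = A^2·A:
A^3[1,1] = (-1)(1) + (0)(-2) + (2)(-2) = -5
A^3[1,2] = (-1)(0) + (0)(1) + (2)(0) = 0
A^3[1,3] = (-1)(1) + (0)(-1) + (2)(1) = 1
A^3[2,1] = (-2)(1) + (1)(-2) + (-4)(-2) = 4
A^3[2,2] = (-2)(0) + (1)(1) + (-4)(0) = 1
A^3[2,3] = (-2)(1) + (1)(-1) + (-4)(1) = -7
A^3[3,1] = (-4)(1) + (0)(-2) + (-1)(-2) = -2
A^3[3,2] = (-4)(0) + (0)(1) + (-1)(0) = 0
A^3[3,3] = (-4)(1) + (0)(-1) + (-1)(1) = -5
A^3 = 
  [ -5,   0,   1]
  [  4,   1,  -7]
  [ -2,   0,  -5]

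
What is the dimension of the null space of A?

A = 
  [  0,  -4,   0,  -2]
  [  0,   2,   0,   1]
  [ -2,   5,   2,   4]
nullity(A) = 2

Row reduce:
Swap R1 ↔ R3
R3 → R3 + (2)·R2
REF = 
  [ -2,   5,   2,   4]
  [  0,   2,   0,   1]
  [  0,   0,   0,   0]
Pivot columns: 1, 2 → 2 pivots.
rank(A) = 2, so nullity(A) = 4 - 2 = 2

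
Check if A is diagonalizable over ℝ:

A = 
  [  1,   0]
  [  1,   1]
No

tr(A) = 2, det(A) = 1
Characteristic polynomial: λ² - tr(A)λ + det(A) = λ² - 2λ + 1
λ² - 2λ + 1 = (λ - 1)²
Eigenvalues: 1, 1
λ=1: alg. mult. = 2, geom. mult. = 2 - rank(A - (1)I) = 2 - 1 = 1
Sum of geometric multiplicities = 1 < n = 2, so there aren't enough independent eigenvectors.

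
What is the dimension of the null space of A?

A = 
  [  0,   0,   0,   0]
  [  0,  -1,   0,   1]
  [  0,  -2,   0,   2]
nullity(A) = 3

Row reduce:
Swap R1 ↔ R2
R3 → R3 - (2)·R1
REF = 
  [  0,  -1,   0,   1]
  [  0,   0,   0,   0]
  [  0,   0,   0,   0]
Pivot columns: 2 → 1 pivot.
rank(A) = 1, so nullity(A) = 4 - 1 = 3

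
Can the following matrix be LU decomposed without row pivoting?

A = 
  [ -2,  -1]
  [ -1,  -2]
Yes.
A[1,1] = -2 ≠ 0, so Gaussian elimination proceeds without a row swap: multiplier ℓ₂₁ = (-1)/(-2) = 1/2, and U[2,2] = -2 - (1/2)(-1) = -3/2.
L = 
  [  1,   0]
  [1/2,   1]
U = 
  [  -2,   -1]
  [   0, -3/2]
Check row 2 of LU: [(1/2)(-2), (1/2)(-1) + (-3/2)] = [-1, -2] = row 2 of A ✓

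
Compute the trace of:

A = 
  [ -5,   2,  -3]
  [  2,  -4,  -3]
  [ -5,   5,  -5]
-14

tr(A) = -5 + -4 + -5 = -14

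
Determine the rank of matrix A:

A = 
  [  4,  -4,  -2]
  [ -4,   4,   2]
Row reduce:
R2 → R2 + (1)·R1
REF = 
  [  4,  -4,  -2]
  [  0,   0,   0]
Pivot columns: 1 → 1 pivot.

rank(A) = 1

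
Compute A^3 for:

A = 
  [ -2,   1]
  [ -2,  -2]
A^3 = 
  [  4,  10]
  [-20,   4]

A² = A·A:
A²[1,1] = (-2)(-2) + (1)(-2) = 2
A²[1,2] = (-2)(1) + (1)(-2) = -4
A²[2,1] = (-2)(-2) + (-2)(-2) = 8
A²[2,2] = (-2)(1) + (-2)(-2) = 2
A² = 
  [  2,  -4]
  [  8,   2]

A^3 = A^2·A:
A^3[1,1] = (2)(-2) + (-4)(-2) = 4
A^3[1,2] = (2)(1) + (-4)(-2) = 10
A^3[2,1] = (8)(-2) + (2)(-2) = -20
A^3[2,2] = (8)(1) + (2)(-2) = 4
A^3 = 
  [  4,  10]
  [-20,   4]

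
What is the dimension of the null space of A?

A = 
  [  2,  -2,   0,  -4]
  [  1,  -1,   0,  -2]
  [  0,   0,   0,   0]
nullity(A) = 3

Row reduce:
R2 → R2 - (1/2)·R1
REF = 
  [  2,  -2,   0,  -4]
  [  0,   0,   0,   0]
  [  0,   0,   0,   0]
Pivot columns: 1 → 1 pivot.
rank(A) = 1, so nullity(A) = 4 - 1 = 3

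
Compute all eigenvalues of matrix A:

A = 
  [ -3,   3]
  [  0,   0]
tr(A) = -3, det(A) = 0
Characteristic polynomial: λ² - tr(A)λ + det(A) = λ² + 3λ
λ² + 3λ = λ(λ + 3)

λ = 0, -3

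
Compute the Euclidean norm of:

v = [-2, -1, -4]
4.583

||v||₂ = √((-2)² + (-1)² + (-4)²) = √21 = 4.583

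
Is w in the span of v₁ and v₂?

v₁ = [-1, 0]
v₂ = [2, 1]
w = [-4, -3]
Yes

Form the augmented matrix and row-reduce:
[v₁|v₂|w] = 
  [ -1,   2,  -4]
  [  0,   1,  -3]
(already in echelon form — no row operations needed)

No row of the form [0 0 | nonzero], so the system is consistent. Back-substitution gives c₁ = -2, c₂ = -3: w = (-2)·v₁ + (-3)·v₂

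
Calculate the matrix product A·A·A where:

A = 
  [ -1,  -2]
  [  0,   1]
A² = A·A:
A²[1,1] = (-1)(-1) + (-2)(0) = 1
A²[1,2] = (-1)(-2) + (-2)(1) = 0
A²[2,1] = (0)(-1) + (1)(0) = 0
A²[2,2] = (0)(-2) + (1)(1) = 1
A² = 
  [  1,   0]
  [  0,   1]

A^3 = A^2·A:
A^3[1,1] = (1)(-1) + (0)(0) = -1
A^3[1,2] = (1)(-2) + (0)(1) = -2
A^3[2,1] = (0)(-1) + (1)(0) = 0
A^3[2,2] = (0)(-2) + (1)(1) = 1
A^3 = 
  [ -1,  -2]
  [  0,   1]

Therefore
A^3 = 
  [ -1,  -2]
  [  0,   1]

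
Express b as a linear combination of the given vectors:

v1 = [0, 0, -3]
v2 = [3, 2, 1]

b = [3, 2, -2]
c1 = 1, c2 = 1

b = 1·v1 + 1·v2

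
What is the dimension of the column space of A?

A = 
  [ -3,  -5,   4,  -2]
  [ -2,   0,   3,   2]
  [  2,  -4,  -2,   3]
dim(Col(A)) = 3

Row reduce:
R2 → R2 - (2/3)·R1
R3 → R3 + (2/3)·R1
R3 → R3 + (11/5)·R2
REF = 
  [  -3,   -5,    4,   -2]
  [   0, 10/3,  1/3, 10/3]
  [   0,    0,  7/5,    9]
Pivot columns: 1, 2, 3 → 3 pivots.
dim(Col(A)) = number of pivot columns = 3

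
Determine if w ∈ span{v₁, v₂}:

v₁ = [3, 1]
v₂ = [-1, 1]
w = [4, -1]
Yes

Form the augmented matrix and row-reduce:
[v₁|v₂|w] = 
  [  3,  -1,   4]
  [  1,   1,  -1]
R2 → R2 - (1/3)·R1
REF = 
  [   3,   -1,    4]
  [   0,  4/3, -7/3]

No row of the form [0 0 | nonzero], so the system is consistent. Back-substitution gives c₁ = 3/4, c₂ = -7/4: w = (3/4)·v₁ + (-7/4)·v₂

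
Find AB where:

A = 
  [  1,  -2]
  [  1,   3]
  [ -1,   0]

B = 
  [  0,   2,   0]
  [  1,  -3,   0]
AB = 
  [ -2,   8,   0]
  [  3,  -7,   0]
  [  0,  -2,   0]

A is 3×2 and B is 2×3, so AB is 3×3. Each entry is (row of A)·(column of B):
AB[1,1] = (1)(0) + (-2)(1) = -2
AB[1,2] = (1)(2) + (-2)(-3) = 8
AB[1,3] = (1)(0) + (-2)(0) = 0
AB[2,1] = (1)(0) + (3)(1) = 3
AB[2,2] = (1)(2) + (3)(-3) = -7
AB[2,3] = (1)(0) + (3)(0) = 0
AB[3,1] = (-1)(0) + (0)(1) = 0
AB[3,2] = (-1)(2) + (0)(-3) = -2
AB[3,3] = (-1)(0) + (0)(0) = 0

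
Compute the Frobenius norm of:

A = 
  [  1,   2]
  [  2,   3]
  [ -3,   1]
||A||_F = 5.292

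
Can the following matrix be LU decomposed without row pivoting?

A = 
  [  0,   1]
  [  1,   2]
No.
A[1,1] = 0 but A[2,1] = 1 ≠ 0. Any LU with L unit lower triangular has (LU)[1,1] = U[1,1] and (LU)[2,1] = L[2,1]·U[1,1]; matching A forces U[1,1] = 0, which then forces (LU)[2,1] = 0 ≠ 1. A row swap (pivoting) is required.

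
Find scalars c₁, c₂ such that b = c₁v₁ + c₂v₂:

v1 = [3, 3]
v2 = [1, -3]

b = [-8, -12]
c1 = -3, c2 = 1

b = -3·v1 + 1·v2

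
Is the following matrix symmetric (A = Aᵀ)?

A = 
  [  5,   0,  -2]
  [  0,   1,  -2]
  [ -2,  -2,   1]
Yes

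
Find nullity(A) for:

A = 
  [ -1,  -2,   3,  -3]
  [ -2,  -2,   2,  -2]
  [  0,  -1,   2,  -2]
nullity(A) = 2

Row reduce:
R2 → R2 - (2)·R1
R3 → R3 + (1/2)·R2
REF = 
  [ -1,  -2,   3,  -3]
  [  0,   2,  -4,   4]
  [  0,   0,   0,   0]
Pivot columns: 1, 2 → 2 pivots.
rank(A) = 2, so nullity(A) = 4 - 2 = 2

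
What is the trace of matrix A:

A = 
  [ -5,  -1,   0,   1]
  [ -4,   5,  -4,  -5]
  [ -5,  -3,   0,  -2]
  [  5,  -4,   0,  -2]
-2

tr(A) = -5 + 5 + 0 + -2 = -2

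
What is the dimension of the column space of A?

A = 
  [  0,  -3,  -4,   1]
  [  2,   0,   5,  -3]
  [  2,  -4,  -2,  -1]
Row reduce:
Swap R1 ↔ R2
R3 → R3 - (1)·R1
R3 → R3 - (4/3)·R2
REF = 
  [   2,    0,    5,   -3]
  [   0,   -3,   -4,    1]
  [   0,    0, -5/3,  2/3]
Pivot columns: 1, 2, 3 → 3 pivots.
dim(Col(A)) = number of pivot columns = 3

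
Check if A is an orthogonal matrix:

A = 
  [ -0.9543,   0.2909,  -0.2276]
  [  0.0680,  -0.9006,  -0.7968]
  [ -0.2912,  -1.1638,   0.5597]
No

AᵀA = 
  [  1.0001,   0.0001,   0]
  [  0.0001,   2.2501,   0]
  [  0,   0,   1]
≠ I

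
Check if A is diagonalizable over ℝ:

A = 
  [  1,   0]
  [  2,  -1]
Yes

tr(A) = 0, det(A) = -1
Characteristic polynomial: λ² - tr(A)λ + det(A) = λ² - 1
λ² - 1 = (λ + 1)(λ - 1)
Eigenvalues: 1, -1
λ=-1: alg. mult. = 1, geom. mult. = 2 - rank(A - (-1)I) = 2 - 1 = 1
λ=1: alg. mult. = 1, geom. mult. = 2 - rank(A - (1)I) = 2 - 1 = 1
Sum of geometric multiplicities equals n, so A has n independent eigenvectors.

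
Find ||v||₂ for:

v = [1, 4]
4.123

||v||₂ = √((1)² + (4)²) = √17 = 4.123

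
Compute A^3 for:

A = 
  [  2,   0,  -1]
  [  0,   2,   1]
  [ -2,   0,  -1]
A² = A·A:
A²[1,1] = (2)(2) + (0)(0) + (-1)(-2) = 6
A²[1,2] = (2)(0) + (0)(2) + (-1)(0) = 0
A²[1,3] = (2)(-1) + (0)(1) + (-1)(-1) = -1
A²[2,1] = (0)(2) + (2)(0) + (1)(-2) = -2
A²[2,2] = (0)(0) + (2)(2) + (1)(0) = 4
A²[2,3] = (0)(-1) + (2)(1) + (1)(-1) = 1
A²[3,1] = (-2)(2) + (0)(0) + (-1)(-2) = -2
A²[3,2] = (-2)(0) + (0)(2) + (-1)(0) = 0
A²[3,3] = (-2)(-1) + (0)(1) + (-1)(-1) = 3
A² = 
  [  6,   0,  -1]
  [ -2,   4,   1]
  [ -2,   0,   3]

A^3 = A^2·A:
A^3[1,1] = (6)(2) + (0)(0) + (-1)(-2) = 14
A^3[1,2] = (6)(0) + (0)(2) + (-1)(0) = 0
A^3[1,3] = (6)(-1) + (0)(1) + (-1)(-1) = -5
A^3[2,1] = (-2)(2) + (4)(0) + (1)(-2) = -6
A^3[2,2] = (-2)(0) + (4)(2) + (1)(0) = 8
A^3[2,3] = (-2)(-1) + (4)(1) + (1)(-1) = 5
A^3[3,1] = (-2)(2) + (0)(0) + (3)(-2) = -10
A^3[3,2] = (-2)(0) + (0)(2) + (3)(0) = 0
A^3[3,3] = (-2)(-1) + (0)(1) + (3)(-1) = -1
A^3 = 
  [ 14,   0,  -5]
  [ -6,   8,   5]
  [-10,   0,  -1]

Therefore
A^3 = 
  [ 14,   0,  -5]
  [ -6,   8,   5]
  [-10,   0,  -1]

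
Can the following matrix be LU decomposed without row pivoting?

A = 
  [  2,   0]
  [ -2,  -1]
Yes.
A[1,1] = 2 ≠ 0, so Gaussian elimination proceeds without a row swap: multiplier ℓ₂₁ = (-2)/(2) = -1, and U[2,2] = -1 - (-1)(0) = -1.
L = 
  [  1,   0]
  [ -1,   1]
U = 
  [  2,   0]
  [  0,  -1]
Check row 2 of LU: [(-1)(2), (-1)(0) + (-1)] = [-2, -1] = row 2 of A ✓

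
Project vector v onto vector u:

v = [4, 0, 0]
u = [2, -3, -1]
proj_u(v) = [8/7, -12/7, -4/7]

v·u = (4)(2) + (0)(-3) + (0)(-1) = 8
u·u = (2)² + (-3)² + (-1)² = 14
proj_u(v) = (v·u / u·u) × u = (8/14) × u = (4/7) × u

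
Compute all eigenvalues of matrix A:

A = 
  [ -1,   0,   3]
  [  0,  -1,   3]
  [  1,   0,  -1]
Characteristic polynomial: det(λI - A) = λ³ + 3λ² - 2
Testing integer divisors of the constant term: p(-1) = 0, so (λ + 1) is a factor:
p(λ) = (λ + 1)(λ² + 2λ - 2)
λ² + 2λ - 2 = 0  ⇒  λ = (-2 ± √((2)² - 4·(-2)))/2 = (-2 ± √(12))/2
  = -1 + √3,  -1 - √3

λ = -1, -1 + √3, -1 - √3  (≈ -1, 0.7321, -2.732)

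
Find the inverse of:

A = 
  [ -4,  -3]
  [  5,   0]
det(A) = (-4)(0) - (-3)(5) = 15
For a 2×2 matrix, A⁻¹ = (1/det(A)) · [[d, -b], [-c, a]]
    = (1/15) · [[0, 3], [-5, -4]]

A⁻¹ = 
  [    0,   1/5]
  [ -1/3, -4/15]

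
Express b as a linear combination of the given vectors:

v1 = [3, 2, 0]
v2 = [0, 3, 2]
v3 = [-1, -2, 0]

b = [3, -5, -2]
c1 = 2, c2 = -1, c3 = 3

b = 2·v1 + -1·v2 + 3·v3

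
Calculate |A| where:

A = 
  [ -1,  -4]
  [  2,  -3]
11

For a 2×2 matrix, det = ad - bc = (-1)(-3) - (-4)(2) = 11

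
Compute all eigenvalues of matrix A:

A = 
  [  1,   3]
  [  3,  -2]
λ = (-1 + 3√5)/2, (-1 - 3√5)/2  (≈ 2.854, -3.854)

tr(A) = -1, det(A) = -11
Characteristic polynomial: λ² - tr(A)λ + det(A) = λ² + λ - 11
λ² + λ - 11 = 0  ⇒  λ = (-1 ± √((1)² - 4·(-11)))/2 = (-1 ± √(45))/2
  = (-1 + 3√5)/2,  (-1 - 3√5)/2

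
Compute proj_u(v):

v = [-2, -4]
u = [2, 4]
v·u = (-2)(2) + (-4)(4) = -20
u·u = (2)² + (4)² = 20
proj_u(v) = (v·u / u·u) × u = (-20/20) × u = (-1) × u

proj_u(v) = [-2, -4]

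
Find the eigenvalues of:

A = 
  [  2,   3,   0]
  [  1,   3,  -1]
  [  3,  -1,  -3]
Characteristic polynomial: det(λI - A) = λ³ - 2λ² - 13λ + 20
Testing integer divisors of the constant term: p(4) = 0, so (λ - 4) is a factor:
p(λ) = (λ - 4)(λ² + 2λ - 5)
λ² + 2λ - 5 = 0  ⇒  λ = (-2 ± √((2)² - 4·(-5)))/2 = (-2 ± √(24))/2
  = -1 + √6,  -1 - √6

λ = 4, -1 + √6, -1 - √6  (≈ 4, 1.449, -3.449)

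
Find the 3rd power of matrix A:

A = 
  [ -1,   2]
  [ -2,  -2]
A^3 = 
  [ 15,   6]
  [ -6,  12]

A² = A·A:
A²[1,1] = (-1)(-1) + (2)(-2) = -3
A²[1,2] = (-1)(2) + (2)(-2) = -6
A²[2,1] = (-2)(-1) + (-2)(-2) = 6
A²[2,2] = (-2)(2) + (-2)(-2) = 0
A² = 
  [ -3,  -6]
  [  6,   0]

A^3 = A^2·A:
A^3[1,1] = (-3)(-1) + (-6)(-2) = 15
A^3[1,2] = (-3)(2) + (-6)(-2) = 6
A^3[2,1] = (6)(-1) + (0)(-2) = -6
A^3[2,2] = (6)(2) + (0)(-2) = 12
A^3 = 
  [ 15,   6]
  [ -6,  12]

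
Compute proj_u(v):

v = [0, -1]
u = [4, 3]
v·u = (0)(4) + (-1)(3) = -3
u·u = (4)² + (3)² = 25
proj_u(v) = (v·u / u·u) × u = (-3/25) × u

proj_u(v) = [-12/25, -9/25]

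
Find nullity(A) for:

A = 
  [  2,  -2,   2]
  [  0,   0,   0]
nullity(A) = 2

Row reduce:
(no row operations needed)
REF = 
  [  2,  -2,   2]
  [  0,   0,   0]
Pivot columns: 1 → 1 pivot.
rank(A) = 1, so nullity(A) = 3 - 1 = 2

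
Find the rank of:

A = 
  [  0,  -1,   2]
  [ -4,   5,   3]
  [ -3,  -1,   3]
Row reduce:
Swap R1 ↔ R2
R3 → R3 - (3/4)·R1
R3 → R3 - (19/4)·R2
REF = 
  [   -4,     5,     3]
  [    0,    -1,     2]
  [    0,     0, -35/4]
Pivot columns: 1, 2, 3 → 3 pivots.

rank(A) = 3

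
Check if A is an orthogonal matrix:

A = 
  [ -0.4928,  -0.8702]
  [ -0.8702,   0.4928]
Yes

AᵀA = 
  [  1.0001,   0]
  [  0,   1.0001]
≈ I (equal to I up to the 4-dp rounding of the entries)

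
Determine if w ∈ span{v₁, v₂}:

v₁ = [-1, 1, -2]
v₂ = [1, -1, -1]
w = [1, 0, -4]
No

Form the augmented matrix and row-reduce:
[v₁|v₂|w] = 
  [ -1,   1,   1]
  [  1,  -1,   0]
  [ -2,  -1,  -4]
R2 → R2 + (1)·R1
R3 → R3 - (2)·R1
Swap R2 ↔ R3
REF = 
  [ -1,   1,   1]
  [  0,  -3,  -6]
  [  0,   0,   1]

Row 3 reads [0 0 | 1], i.e. 0 = 1, so the system is inconsistent and w ∉ span{v₁, v₂}.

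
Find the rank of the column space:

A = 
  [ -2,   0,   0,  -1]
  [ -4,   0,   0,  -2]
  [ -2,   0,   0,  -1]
Row reduce:
R2 → R2 - (2)·R1
R3 → R3 - (1)·R1
REF = 
  [ -2,   0,   0,  -1]
  [  0,   0,   0,   0]
  [  0,   0,   0,   0]
Pivot columns: 1 → 1 pivot.
dim(Col(A)) = number of pivot columns = 1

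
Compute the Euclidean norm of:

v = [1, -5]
5.099

||v||₂ = √((1)² + (-5)²) = √26 = 5.099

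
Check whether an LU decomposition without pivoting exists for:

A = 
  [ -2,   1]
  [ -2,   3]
Yes.
A[1,1] = -2 ≠ 0, so Gaussian elimination proceeds without a row swap: multiplier ℓ₂₁ = (-2)/(-2) = 1, and U[2,2] = 3 - (1)(1) = 2.
L = 
  [  1,   0]
  [  1,   1]
U = 
  [ -2,   1]
  [  0,   2]
Check row 2 of LU: [(1)(-2), (1)(1) + 2] = [-2, 3] = row 2 of A ✓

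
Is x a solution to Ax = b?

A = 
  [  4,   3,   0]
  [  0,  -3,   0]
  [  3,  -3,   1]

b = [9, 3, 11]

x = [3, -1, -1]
Yes

Ax = [9, 3, 11] = b ✓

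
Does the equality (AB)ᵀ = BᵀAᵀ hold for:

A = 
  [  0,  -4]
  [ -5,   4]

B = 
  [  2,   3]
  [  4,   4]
Yes

(AB)ᵀ = 
  [-16,   6]
  [-16,   1]

BᵀAᵀ = 
  [-16,   6]
  [-16,   1]

Both sides are equal — this is the standard identity (AB)ᵀ = BᵀAᵀ, which holds for all A, B.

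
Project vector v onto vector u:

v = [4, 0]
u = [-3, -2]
v·u = (4)(-3) + (0)(-2) = -12
u·u = (-3)² + (-2)² = 13
proj_u(v) = (v·u / u·u) × u = (-12/13) × u

proj_u(v) = [36/13, 24/13]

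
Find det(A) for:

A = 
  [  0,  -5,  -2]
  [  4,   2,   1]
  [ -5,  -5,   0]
Cofactor expansion along row 1:
det(A) = (0)·((2)(0) - (1)(-5)) - (-5)·((4)(0) - (1)(-5)) + (-2)·((4)(-5) - (2)(-5))
  = (0)(5) - (-5)(5) + (-2)(-10)
  = 45

det(A) = 45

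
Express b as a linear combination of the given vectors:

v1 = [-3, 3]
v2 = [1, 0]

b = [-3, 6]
c1 = 2, c2 = 3

b = 2·v1 + 3·v2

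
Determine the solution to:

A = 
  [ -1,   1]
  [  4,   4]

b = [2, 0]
x = [-1, 1]

Row reduce the augmented matrix [A|b]:
R2 → R2 + (4)·R1
REF = 
  [ -1,   1,   2]
  [  0,   8,   8]

Back-substitution:
x₂ = 8 / 8 = 1
x₁ = (2 - (1)(1)) / (-1) = -1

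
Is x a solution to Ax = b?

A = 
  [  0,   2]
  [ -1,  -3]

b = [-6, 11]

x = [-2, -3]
Yes

Ax = [-6, 11] = b ✓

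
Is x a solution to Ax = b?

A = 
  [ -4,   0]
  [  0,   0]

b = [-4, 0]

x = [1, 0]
Yes

Ax = [-4, 0] = b ✓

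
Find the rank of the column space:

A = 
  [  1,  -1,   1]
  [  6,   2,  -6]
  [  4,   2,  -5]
dim(Col(A)) = 2

Row reduce:
R2 → R2 - (6)·R1
R3 → R3 - (4)·R1
R3 → R3 - (3/4)·R2
REF = 
  [  1,  -1,   1]
  [  0,   8, -12]
  [  0,   0,   0]
Pivot columns: 1, 2 → 2 pivots.
dim(Col(A)) = number of pivot columns = 2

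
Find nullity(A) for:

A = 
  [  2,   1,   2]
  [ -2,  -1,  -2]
nullity(A) = 2

Row reduce:
R2 → R2 + (1)·R1
REF = 
  [  2,   1,   2]
  [  0,   0,   0]
Pivot columns: 1 → 1 pivot.
rank(A) = 1, so nullity(A) = 3 - 1 = 2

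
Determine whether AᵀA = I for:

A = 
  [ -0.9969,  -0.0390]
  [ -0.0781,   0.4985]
No

AᵀA = 
  [  0.9999,  -0.0001]
  [ -0.0001,   0.2500]
≠ I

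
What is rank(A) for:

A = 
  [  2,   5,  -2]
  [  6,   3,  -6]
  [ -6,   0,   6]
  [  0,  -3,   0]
Row reduce:
R2 → R2 - (3)·R1
R3 → R3 + (3)·R1
R3 → R3 + (5/4)·R2
R4 → R4 - (1/4)·R2
REF = 
  [  2,   5,  -2]
  [  0, -12,   0]
  [  0,   0,   0]
  [  0,   0,   0]
Pivot columns: 1, 2 → 2 pivots.

rank(A) = 2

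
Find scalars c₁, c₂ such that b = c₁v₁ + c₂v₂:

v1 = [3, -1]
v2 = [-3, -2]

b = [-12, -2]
c1 = -2, c2 = 2

b = -2·v1 + 2·v2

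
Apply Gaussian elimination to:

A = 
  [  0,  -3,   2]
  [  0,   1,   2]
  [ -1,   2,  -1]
Row operations:
Swap R1 ↔ R3
R3 → R3 + (3)·R2

Resulting echelon form:
REF = 
  [ -1,   2,  -1]
  [  0,   1,   2]
  [  0,   0,   8]

Rank = 3 (number of non-zero pivot rows).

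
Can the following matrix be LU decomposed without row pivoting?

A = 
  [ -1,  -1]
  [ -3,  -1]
Yes.
A[1,1] = -1 ≠ 0, so Gaussian elimination proceeds without a row swap: multiplier ℓ₂₁ = (-3)/(-1) = 3, and U[2,2] = -1 - (3)(-1) = 2.
L = 
  [  1,   0]
  [  3,   1]
U = 
  [ -1,  -1]
  [  0,   2]
Check row 2 of LU: [(3)(-1), (3)(-1) + 2] = [-3, -1] = row 2 of A ✓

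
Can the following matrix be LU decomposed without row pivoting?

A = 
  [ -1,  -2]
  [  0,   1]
Yes.
A[1,1] = -1 ≠ 0, so Gaussian elimination proceeds without a row swap: multiplier ℓ₂₁ = (0)/(-1) = 0, and U[2,2] = 1 - (0)(-2) = 1.
L = 
  [  1,   0]
  [  0,   1]
U = 
  [ -1,  -2]
  [  0,   1]
Check row 2 of LU: [(0)(-1), (0)(-2) + 1] = [0, 1] = row 2 of A ✓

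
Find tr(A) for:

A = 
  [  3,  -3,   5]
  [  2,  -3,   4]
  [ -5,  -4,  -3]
-3

tr(A) = 3 + -3 + -3 = -3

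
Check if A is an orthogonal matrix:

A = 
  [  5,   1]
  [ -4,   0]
No

AᵀA = 
  [ 41,   5]
  [  5,   1]
≠ I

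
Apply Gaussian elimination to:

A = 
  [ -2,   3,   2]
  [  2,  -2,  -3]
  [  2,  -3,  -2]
Row operations:
R2 → R2 + (1)·R1
R3 → R3 + (1)·R1

Resulting echelon form:
REF = 
  [ -2,   3,   2]
  [  0,   1,  -1]
  [  0,   0,   0]

Rank = 2 (number of non-zero pivot rows).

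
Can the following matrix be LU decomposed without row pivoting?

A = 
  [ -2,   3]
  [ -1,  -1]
Yes.
A[1,1] = -2 ≠ 0, so Gaussian elimination proceeds without a row swap: multiplier ℓ₂₁ = (-1)/(-2) = 1/2, and U[2,2] = -1 - (1/2)(3) = -5/2.
L = 
  [  1,   0]
  [1/2,   1]
U = 
  [  -2,    3]
  [   0, -5/2]
Check row 2 of LU: [(1/2)(-2), (1/2)(3) + (-5/2)] = [-1, -1] = row 2 of A ✓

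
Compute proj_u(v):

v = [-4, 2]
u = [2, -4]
proj_u(v) = [-8/5, 16/5]

v·u = (-4)(2) + (2)(-4) = -16
u·u = (2)² + (-4)² = 20
proj_u(v) = (v·u / u·u) × u = (-16/20) × u = (-4/5) × u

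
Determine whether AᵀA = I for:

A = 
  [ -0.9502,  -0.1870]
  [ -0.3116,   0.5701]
No

AᵀA = 
  [  1,   0]
  [  0,   0.3600]
≠ I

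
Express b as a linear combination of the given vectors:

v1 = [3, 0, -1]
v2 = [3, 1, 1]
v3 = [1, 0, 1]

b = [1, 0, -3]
c1 = 1, c2 = 0, c3 = -2

b = 1·v1 + 0·v2 + -2·v3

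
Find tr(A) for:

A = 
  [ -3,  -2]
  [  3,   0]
-3

tr(A) = -3 + 0 = -3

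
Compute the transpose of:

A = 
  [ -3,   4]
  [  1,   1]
Aᵀ = 
  [ -3,   1]
  [  4,   1]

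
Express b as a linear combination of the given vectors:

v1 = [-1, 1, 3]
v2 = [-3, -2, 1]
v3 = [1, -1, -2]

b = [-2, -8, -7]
c1 = -1, c2 = 2, c3 = 3

b = -1·v1 + 2·v2 + 3·v3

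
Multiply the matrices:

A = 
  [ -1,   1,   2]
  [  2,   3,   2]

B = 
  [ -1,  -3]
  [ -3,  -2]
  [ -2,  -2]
A is 2×3 and B is 3×2, so AB is 2×2. Each entry is (row of A)·(column of B):
AB[1,1] = (-1)(-1) + (1)(-3) + (2)(-2) = -6
AB[1,2] = (-1)(-3) + (1)(-2) + (2)(-2) = -3
AB[2,1] = (2)(-1) + (3)(-3) + (2)(-2) = -15
AB[2,2] = (2)(-3) + (3)(-2) + (2)(-2) = -16

AB = 
  [ -6,  -3]
  [-15, -16]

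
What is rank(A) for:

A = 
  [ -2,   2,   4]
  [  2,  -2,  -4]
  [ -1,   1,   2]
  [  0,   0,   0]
rank(A) = 1

Row reduce:
R2 → R2 + (1)·R1
R3 → R3 - (1/2)·R1
REF = 
  [ -2,   2,   4]
  [  0,   0,   0]
  [  0,   0,   0]
  [  0,   0,   0]
Pivot columns: 1 → 1 pivot.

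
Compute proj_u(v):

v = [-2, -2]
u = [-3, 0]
v·u = (-2)(-3) + (-2)(0) = 6
u·u = (-3)² + (0)² = 9
proj_u(v) = (v·u / u·u) × u = (6/9) × u = (2/3) × u

proj_u(v) = [-2, 0]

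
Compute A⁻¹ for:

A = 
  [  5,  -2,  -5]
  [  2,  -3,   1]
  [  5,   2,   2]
det(A) = (5)·((-3)(2) - (1)(2)) - (-2)·((2)(2) - (1)(5)) + (-5)·((2)(2) - (-3)(5))
  = (5)(-8) - (-2)(-1) + (-5)(19)
  = -137
det(A) = -137 ≠ 0, so A is invertible.

Cofactors Cᵢⱼ = (-1)ⁱ⁺ʲ·Mᵢⱼ:
C = 
  [ -8,   1,  19]
  [ -6,  35, -20]
  [-17, -15, -11]

adj(A) = Cᵀ:
adj(A) = 
  [ -8,  -6, -17]
  [  1,  35, -15]
  [ 19, -20, -11]

A⁻¹ = (-1/137) · adj(A):
A⁻¹ = 
  [  8/137,   6/137,  17/137]
  [ -1/137, -35/137,  15/137]
  [-19/137,  20/137,  11/137]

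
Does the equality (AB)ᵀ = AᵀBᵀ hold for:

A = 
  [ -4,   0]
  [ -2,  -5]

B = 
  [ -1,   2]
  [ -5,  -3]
No

(AB)ᵀ = 
  [  4,  27]
  [ -8,  11]

AᵀBᵀ = 
  [  0,  26]
  [-10,  15]

The two matrices differ, so (AB)ᵀ ≠ AᵀBᵀ in general. The correct identity is (AB)ᵀ = BᵀAᵀ.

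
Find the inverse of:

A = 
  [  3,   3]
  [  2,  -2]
det(A) = (3)(-2) - (3)(2) = -12
For a 2×2 matrix, A⁻¹ = (1/det(A)) · [[d, -b], [-c, a]]
    = (-1/12) · [[-2, -3], [-2, 3]]

A⁻¹ = 
  [ 1/6,  1/4]
  [ 1/6, -1/4]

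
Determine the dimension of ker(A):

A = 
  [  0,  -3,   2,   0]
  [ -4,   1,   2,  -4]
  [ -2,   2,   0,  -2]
nullity(A) = 2

Row reduce:
Swap R1 ↔ R2
R3 → R3 - (1/2)·R1
R3 → R3 + (1/2)·R2
REF = 
  [ -4,   1,   2,  -4]
  [  0,  -3,   2,   0]
  [  0,   0,   0,   0]
Pivot columns: 1, 2 → 2 pivots.
rank(A) = 2, so nullity(A) = 4 - 2 = 2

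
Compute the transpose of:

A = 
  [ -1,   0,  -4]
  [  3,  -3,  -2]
Aᵀ = 
  [ -1,   3]
  [  0,  -3]
  [ -4,  -2]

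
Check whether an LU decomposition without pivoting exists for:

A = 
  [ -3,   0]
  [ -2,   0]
Yes.
A[1,1] = -3 ≠ 0, so Gaussian elimination proceeds without a row swap: multiplier ℓ₂₁ = (-2)/(-3) = 2/3, and U[2,2] = 0 - (2/3)(0) = 0.
L = 
  [  1,   0]
  [2/3,   1]
U = 
  [ -3,   0]
  [  0,   0]
Check row 2 of LU: [(2/3)(-3), (2/3)(0) + 0] = [-2, 0] = row 2 of A ✓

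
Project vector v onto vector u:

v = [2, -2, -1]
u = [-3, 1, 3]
v·u = (2)(-3) + (-2)(1) + (-1)(3) = -11
u·u = (-3)² + (1)² + (3)² = 19
proj_u(v) = (v·u / u·u) × u = (-11/19) × u

proj_u(v) = [33/19, -11/19, -33/19]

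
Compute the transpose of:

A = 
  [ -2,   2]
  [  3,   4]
Aᵀ = 
  [ -2,   3]
  [  2,   4]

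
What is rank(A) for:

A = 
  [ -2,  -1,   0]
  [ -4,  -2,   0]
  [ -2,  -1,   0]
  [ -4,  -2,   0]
rank(A) = 1

Row reduce:
R2 → R2 - (2)·R1
R3 → R3 - (1)·R1
R4 → R4 - (2)·R1
REF = 
  [ -2,  -1,   0]
  [  0,   0,   0]
  [  0,   0,   0]
  [  0,   0,   0]
Pivot columns: 1 → 1 pivot.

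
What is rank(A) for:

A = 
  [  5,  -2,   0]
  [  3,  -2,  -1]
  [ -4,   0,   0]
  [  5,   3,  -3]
Row reduce:
R2 → R2 - (3/5)·R1
R3 → R3 + (4/5)·R1
R4 → R4 - (1)·R1
R3 → R3 - (2)·R2
R4 → R4 + (25/4)·R2
R4 → R4 + (37/8)·R3
REF = 
  [   5,   -2,    0]
  [   0, -4/5,   -1]
  [   0,    0,    2]
  [   0,    0,    0]
Pivot columns: 1, 2, 3 → 3 pivots.

rank(A) = 3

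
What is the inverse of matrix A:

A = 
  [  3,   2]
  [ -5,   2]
det(A) = (3)(2) - (2)(-5) = 16
For a 2×2 matrix, A⁻¹ = (1/det(A)) · [[d, -b], [-c, a]]
    = (1/16) · [[2, -2], [5, 3]]

A⁻¹ = 
  [ 1/8, -1/8]
  [5/16, 3/16]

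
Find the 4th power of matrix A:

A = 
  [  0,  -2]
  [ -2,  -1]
A^4 = 
  [ 20,  18]
  [ 18,  29]

A² = A·A:
A²[1,1] = (0)(0) + (-2)(-2) = 4
A²[1,2] = (0)(-2) + (-2)(-1) = 2
A²[2,1] = (-2)(0) + (-1)(-2) = 2
A²[2,2] = (-2)(-2) + (-1)(-1) = 5
A² = 
  [  4,   2]
  [  2,   5]

A^3 = A^2·A:
A^3[1,1] = (4)(0) + (2)(-2) = -4
A^3[1,2] = (4)(-2) + (2)(-1) = -10
A^3[2,1] = (2)(0) + (5)(-2) = -10
A^3[2,2] = (2)(-2) + (5)(-1) = -9
A^3 = 
  [ -4, -10]
  [-10,  -9]

A^4 = A^3·A:
A^4[1,1] = (-4)(0) + (-10)(-2) = 20
A^4[1,2] = (-4)(-2) + (-10)(-1) = 18
A^4[2,1] = (-10)(0) + (-9)(-2) = 18
A^4[2,2] = (-10)(-2) + (-9)(-1) = 29
A^4 = 
  [ 20,  18]
  [ 18,  29]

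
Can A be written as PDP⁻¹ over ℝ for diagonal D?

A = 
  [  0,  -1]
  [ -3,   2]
Yes

tr(A) = 2, det(A) = -3
Characteristic polynomial: λ² - tr(A)λ + det(A) = λ² - 2λ - 3
λ² - 2λ - 3 = (λ + 1)(λ - 3)
Eigenvalues: 3, -1
λ=-1: alg. mult. = 1, geom. mult. = 2 - rank(A - (-1)I) = 2 - 1 = 1
λ=3: alg. mult. = 1, geom. mult. = 2 - rank(A - (3)I) = 2 - 1 = 1
Sum of geometric multiplicities equals n, so A has n independent eigenvectors.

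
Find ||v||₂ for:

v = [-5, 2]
5.385

||v||₂ = √((-5)² + (2)²) = √29 = 5.385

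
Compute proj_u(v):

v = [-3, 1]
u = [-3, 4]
v·u = (-3)(-3) + (1)(4) = 13
u·u = (-3)² + (4)² = 25
proj_u(v) = (v·u / u·u) × u = (13/25) × u

proj_u(v) = [-39/25, 52/25]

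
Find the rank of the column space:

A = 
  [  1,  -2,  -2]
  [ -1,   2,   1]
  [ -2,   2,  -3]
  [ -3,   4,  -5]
Row reduce:
R2 → R2 + (1)·R1
R3 → R3 + (2)·R1
R4 → R4 + (3)·R1
Swap R2 ↔ R3
R4 → R4 - (1)·R2
R4 → R4 - (4)·R3
REF = 
  [  1,  -2,  -2]
  [  0,  -2,  -7]
  [  0,   0,  -1]
  [  0,   0,   0]
Pivot columns: 1, 2, 3 → 3 pivots.
dim(Col(A)) = number of pivot columns = 3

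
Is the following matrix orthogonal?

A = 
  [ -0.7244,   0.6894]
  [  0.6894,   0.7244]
Yes

AᵀA = 
  [  1,   0]
  [  0,   1]
≈ I (equal to I up to the 4-dp rounding of the entries)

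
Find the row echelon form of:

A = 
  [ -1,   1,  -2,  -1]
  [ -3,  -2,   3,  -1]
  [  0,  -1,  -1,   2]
Row operations:
R2 → R2 - (3)·R1
R3 → R3 - (1/5)·R2

Resulting echelon form:
REF = 
  [   -1,     1,    -2,    -1]
  [    0,    -5,     9,     2]
  [    0,     0, -14/5,   8/5]

Rank = 3 (number of non-zero pivot rows).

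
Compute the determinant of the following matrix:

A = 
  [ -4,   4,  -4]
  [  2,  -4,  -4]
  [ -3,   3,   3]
48

Cofactor expansion along row 1:
det(A) = (-4)·((-4)(3) - (-4)(3)) - (4)·((2)(3) - (-4)(-3)) + (-4)·((2)(3) - (-4)(-3))
  = (-4)(0) - (4)(-6) + (-4)(-6)
  = 48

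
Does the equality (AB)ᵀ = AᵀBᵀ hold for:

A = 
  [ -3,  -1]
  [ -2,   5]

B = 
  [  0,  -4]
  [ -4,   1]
No

(AB)ᵀ = 
  [  4, -20]
  [ 11,  13]

AᵀBᵀ = 
  [  8,  10]
  [-20,   9]

The two matrices differ, so (AB)ᵀ ≠ AᵀBᵀ in general. The correct identity is (AB)ᵀ = BᵀAᵀ.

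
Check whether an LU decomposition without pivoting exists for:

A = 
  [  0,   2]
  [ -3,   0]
No.
A[1,1] = 0 but A[2,1] = -3 ≠ 0. Any LU with L unit lower triangular has (LU)[1,1] = U[1,1] and (LU)[2,1] = L[2,1]·U[1,1]; matching A forces U[1,1] = 0, which then forces (LU)[2,1] = 0 ≠ -3. A row swap (pivoting) is required.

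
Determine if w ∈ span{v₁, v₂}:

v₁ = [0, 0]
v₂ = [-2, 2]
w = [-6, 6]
Yes

Form the augmented matrix and row-reduce:
[v₁|v₂|w] = 
  [  0,  -2,  -6]
  [  0,   2,   6]
R2 → R2 + (1)·R1
REF = 
  [  0,  -2,  -6]
  [  0,   0,   0]

No row of the form [0 0 | nonzero], so the system is consistent. Back-substitution gives c₁ = 0, c₂ = 3: w = (0)·v₁ + (3)·v₂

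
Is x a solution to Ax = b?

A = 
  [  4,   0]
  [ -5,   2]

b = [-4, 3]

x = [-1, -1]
Yes

Ax = [-4, 3] = b ✓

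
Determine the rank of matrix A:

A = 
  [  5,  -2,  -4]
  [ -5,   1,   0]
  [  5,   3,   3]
rank(A) = 3

Row reduce:
R2 → R2 + (1)·R1
R3 → R3 - (1)·R1
R3 → R3 + (5)·R2
REF = 
  [  5,  -2,  -4]
  [  0,  -1,  -4]
  [  0,   0, -13]
Pivot columns: 1, 2, 3 → 3 pivots.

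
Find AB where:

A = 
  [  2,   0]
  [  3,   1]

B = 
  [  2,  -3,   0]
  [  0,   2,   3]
AB = 
  [  4,  -6,   0]
  [  6,  -7,   3]

A is 2×2 and B is 2×3, so AB is 2×3. Each entry is (row of A)·(column of B):
AB[1,1] = (2)(2) + (0)(0) = 4
AB[1,2] = (2)(-3) + (0)(2) = -6
AB[1,3] = (2)(0) + (0)(3) = 0
AB[2,1] = (3)(2) + (1)(0) = 6
AB[2,2] = (3)(-3) + (1)(2) = -7
AB[2,3] = (3)(0) + (1)(3) = 3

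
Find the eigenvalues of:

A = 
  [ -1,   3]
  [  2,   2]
λ = (1 + √33)/2, (1 - √33)/2  (≈ 3.372, -2.372)

tr(A) = 1, det(A) = -8
Characteristic polynomial: λ² - tr(A)λ + det(A) = λ² - λ - 8
λ² - λ - 8 = 0  ⇒  λ = (1 ± √((-1)² - 4·(-8)))/2 = (1 ± √(33))/2
  = (1 + √33)/2,  (1 - √33)/2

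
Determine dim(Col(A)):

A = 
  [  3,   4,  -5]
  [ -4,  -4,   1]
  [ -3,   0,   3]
Row reduce:
R2 → R2 + (4/3)·R1
R3 → R3 + (1)·R1
R3 → R3 - (3)·R2
REF = 
  [    3,     4,    -5]
  [    0,   4/3, -17/3]
  [    0,     0,    15]
Pivot columns: 1, 2, 3 → 3 pivots.
dim(Col(A)) = number of pivot columns = 3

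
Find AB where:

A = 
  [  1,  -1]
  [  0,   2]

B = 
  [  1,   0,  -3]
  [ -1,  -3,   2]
AB = 
  [  2,   3,  -5]
  [ -2,  -6,   4]

A is 2×2 and B is 2×3, so AB is 2×3. Each entry is (row of A)·(column of B):
AB[1,1] = (1)(1) + (-1)(-1) = 2
AB[1,2] = (1)(0) + (-1)(-3) = 3
AB[1,3] = (1)(-3) + (-1)(2) = -5
AB[2,1] = (0)(1) + (2)(-1) = -2
AB[2,2] = (0)(0) + (2)(-3) = -6
AB[2,3] = (0)(-3) + (2)(2) = 4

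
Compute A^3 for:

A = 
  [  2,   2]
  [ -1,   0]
A^3 = 
  [  0,   4]
  [ -2,  -4]

A² = A·A:
A²[1,1] = (2)(2) + (2)(-1) = 2
A²[1,2] = (2)(2) + (2)(0) = 4
A²[2,1] = (-1)(2) + (0)(-1) = -2
A²[2,2] = (-1)(2) + (0)(0) = -2
A² = 
  [  2,   4]
  [ -2,  -2]

A^3 = A^2·A:
A^3[1,1] = (2)(2) + (4)(-1) = 0
A^3[1,2] = (2)(2) + (4)(0) = 4
A^3[2,1] = (-2)(2) + (-2)(-1) = -2
A^3[2,2] = (-2)(2) + (-2)(0) = -4
A^3 = 
  [  0,   4]
  [ -2,  -4]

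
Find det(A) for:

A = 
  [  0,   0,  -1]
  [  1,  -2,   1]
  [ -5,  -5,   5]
15

Cofactor expansion along row 1:
det(A) = (0)·((-2)(5) - (1)(-5)) - (0)·((1)(5) - (1)(-5)) + (-1)·((1)(-5) - (-2)(-5))
  = (0)(-5) - (0)(10) + (-1)(-15)
  = 15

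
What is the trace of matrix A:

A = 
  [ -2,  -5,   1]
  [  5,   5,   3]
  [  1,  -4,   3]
6

tr(A) = -2 + 5 + 3 = 6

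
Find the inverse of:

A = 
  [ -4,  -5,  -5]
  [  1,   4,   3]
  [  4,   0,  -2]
det(A) = (-4)·((4)(-2) - (3)(0)) - (-5)·((1)(-2) - (3)(4)) + (-5)·((1)(0) - (4)(4))
  = (-4)(-8) - (-5)(-14) + (-5)(-16)
  = 42
det(A) = 42 ≠ 0, so A is invertible.

Cofactors Cᵢⱼ = (-1)ⁱ⁺ʲ·Mᵢⱼ:
C = 
  [ -8,  14, -16]
  [-10,  28, -20]
  [  5,   7, -11]

adj(A) = Cᵀ:
adj(A) = 
  [ -8, -10,   5]
  [ 14,  28,   7]
  [-16, -20, -11]

A⁻¹ = (1/42) · adj(A):
A⁻¹ = 
  [ -4/21,  -5/21,   5/42]
  [   1/3,    2/3,    1/6]
  [ -8/21, -10/21, -11/42]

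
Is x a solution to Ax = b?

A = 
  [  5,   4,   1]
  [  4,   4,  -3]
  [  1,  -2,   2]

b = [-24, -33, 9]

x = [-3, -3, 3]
Yes

Ax = [-24, -33, 9] = b ✓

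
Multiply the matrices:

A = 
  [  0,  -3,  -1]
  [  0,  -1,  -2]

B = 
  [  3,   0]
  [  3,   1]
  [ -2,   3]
A is 2×3 and B is 3×2, so AB is 2×2. Each entry is (row of A)·(column of B):
AB[1,1] = (0)(3) + (-3)(3) + (-1)(-2) = -7
AB[1,2] = (0)(0) + (-3)(1) + (-1)(3) = -6
AB[2,1] = (0)(3) + (-1)(3) + (-2)(-2) = 1
AB[2,2] = (0)(0) + (-1)(1) + (-2)(3) = -7

AB = 
  [ -7,  -6]
  [  1,  -7]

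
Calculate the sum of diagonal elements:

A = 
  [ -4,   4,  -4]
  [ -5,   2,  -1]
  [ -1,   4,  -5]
-7

tr(A) = -4 + 2 + -5 = -7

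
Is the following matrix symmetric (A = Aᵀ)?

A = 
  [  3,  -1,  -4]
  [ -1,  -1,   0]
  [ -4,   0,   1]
Yes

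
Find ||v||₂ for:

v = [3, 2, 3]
4.69

||v||₂ = √((3)² + (2)² + (3)²) = √22 = 4.69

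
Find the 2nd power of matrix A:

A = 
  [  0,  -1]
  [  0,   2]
A² = A·A:
A²[1,1] = (0)(0) + (-1)(0) = 0
A²[1,2] = (0)(-1) + (-1)(2) = -2
A²[2,1] = (0)(0) + (2)(0) = 0
A²[2,2] = (0)(-1) + (2)(2) = 4
A² = 
  [  0,  -2]
  [  0,   4]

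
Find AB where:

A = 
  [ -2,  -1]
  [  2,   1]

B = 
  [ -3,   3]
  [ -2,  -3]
AB = 
  [  8,  -3]
  [ -8,   3]

A is 2×2 and B is 2×2, so AB is 2×2. Each entry is (row of A)·(column of B):
AB[1,1] = (-2)(-3) + (-1)(-2) = 8
AB[1,2] = (-2)(3) + (-1)(-3) = -3
AB[2,1] = (2)(-3) + (1)(-2) = -8
AB[2,2] = (2)(3) + (1)(-3) = 3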